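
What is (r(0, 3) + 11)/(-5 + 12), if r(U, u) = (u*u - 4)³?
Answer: 136/7 ≈ 19.429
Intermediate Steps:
r(U, u) = (-4 + u²)³ (r(U, u) = (u² - 4)³ = (-4 + u²)³)
(r(0, 3) + 11)/(-5 + 12) = ((-4 + 3²)³ + 11)/(-5 + 12) = ((-4 + 9)³ + 11)/7 = (5³ + 11)*(⅐) = (125 + 11)*(⅐) = 136*(⅐) = 136/7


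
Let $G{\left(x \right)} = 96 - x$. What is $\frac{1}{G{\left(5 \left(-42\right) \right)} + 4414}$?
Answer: $\frac{1}{4720} \approx 0.00021186$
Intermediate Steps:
$\frac{1}{G{\left(5 \left(-42\right) \right)} + 4414} = \frac{1}{\left(96 - 5 \left(-42\right)\right) + 4414} = \frac{1}{\left(96 - -210\right) + 4414} = \frac{1}{\left(96 + 210\right) + 4414} = \frac{1}{306 + 4414} = \frac{1}{4720}$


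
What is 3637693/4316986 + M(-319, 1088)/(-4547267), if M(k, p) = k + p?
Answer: 16538241572797/19630487977262 ≈ 0.84248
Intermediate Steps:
3637693/4316986 + M(-319, 1088)/(-4547267) = 3637693/4316986 + (-319 + 1088)/(-4547267) = 3637693*(1/4316986) + 769*(-1/4547267) = 3637693/4316986 - 769/4547267 = 16538241572797/19630487977262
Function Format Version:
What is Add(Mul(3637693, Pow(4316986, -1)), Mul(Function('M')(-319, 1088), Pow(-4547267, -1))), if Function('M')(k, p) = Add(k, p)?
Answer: Rational(16538241572797, 19630487977262) ≈ 0.84248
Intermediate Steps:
Add(Mul(3637693, Pow(4316986, -1)), Mul(Function('M')(-319, 1088), Pow(-4547267, -1))) = Add(Mul(3637693, Pow(4316986, -1)), Mul(Add(-319, 1088), Pow(-4547267, -1))) = Add(Mul(3637693, Rational(1, 4316986)), Mul(769, Rational(-1, 4547267))) = Add(Rational(3637693, 4316986), Rational(-769, 4547267)) = Rational(16538241572797, 19630487977262)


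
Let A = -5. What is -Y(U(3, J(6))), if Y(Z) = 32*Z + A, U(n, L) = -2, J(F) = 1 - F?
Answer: 69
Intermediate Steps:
Y(Z) = -5 + 32*Z (Y(Z) = 32*Z - 5 = -5 + 32*Z)
-Y(U(3, J(6))) = -(-5 + 32*(-2)) = -(-5 - 64) = -1*(-69) = 69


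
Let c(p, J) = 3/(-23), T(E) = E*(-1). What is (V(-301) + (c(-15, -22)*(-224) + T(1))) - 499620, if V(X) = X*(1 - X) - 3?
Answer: -13581426/23 ≈ -5.9050e+5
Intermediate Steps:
T(E) = -E
c(p, J) = -3/23 (c(p, J) = 3*(-1/23) = -3/23)
V(X) = -3 + X*(1 - X)
(V(-301) + (c(-15, -22)*(-224) + T(1))) - 499620 = ((-3 - 301 - 1*(-301)²) + (-3/23*(-224) - 1*1)) - 499620 = ((-3 - 301 - 1*90601) + (672/23 - 1)) - 499620 = ((-3 - 301 - 90601) + 649/23) - 499620 = (-90905 + 649/23) - 499620 = -2090166/23 - 499620 = -13581426/23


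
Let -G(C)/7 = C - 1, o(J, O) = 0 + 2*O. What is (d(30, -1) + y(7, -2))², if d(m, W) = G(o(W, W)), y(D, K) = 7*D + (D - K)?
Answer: 6241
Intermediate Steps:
o(J, O) = 2*O
y(D, K) = -K + 8*D
G(C) = 7 - 7*C (G(C) = -7*(C - 1) = -7*(-1 + C) = 7 - 7*C)
d(m, W) = 7 - 14*W
(d(30, -1) + y(7, -2))² = ((7 - 14*(-1)) + (-1*(-2) + 8*7))² = ((7 + 14) + (2 + 56))² = (21 + 58)² = 79² = 6241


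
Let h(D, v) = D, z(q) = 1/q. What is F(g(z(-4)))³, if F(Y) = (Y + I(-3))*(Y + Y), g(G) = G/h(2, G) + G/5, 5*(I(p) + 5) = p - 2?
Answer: 5168743489/512000000 ≈ 10.095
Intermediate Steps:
I(p) = -27/5 + p/5 (I(p) = -5 + (p - 2)/5 = -5 + (-2 + p)/5 = -5 + (-⅖ + p/5) = -27/5 + p/5)
g(G) = 7*G/10 (g(G) = G/2 + G/5 = 7*G/10)
F(Y) = 2*Y*(-6 + Y) (F(Y) = (Y + (-27/5 + (⅕)*(-3)))*(Y + Y) = (Y + (-27/5 - ⅗))*(2*Y) = (Y - 6)*(2*Y) = (-6 + Y)*(2*Y) = 2*Y*(-6 + Y))
F(g(z(-4)))³ = (2*((7/10)/(-4))*(-6 + (7/10)/(-4)))³ = (2*((7/10)*(-¼))*(-6 + (7/10)*(-¼)))³ = (2*(-7/40)*(-6 - 7/40))³ = (2*(-7/40)*(-247/40))³ = (1729/800)³ = 5168743489/512000000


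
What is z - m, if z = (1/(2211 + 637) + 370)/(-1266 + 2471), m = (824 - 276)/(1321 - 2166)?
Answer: 554215273/579980960 ≈ 0.95557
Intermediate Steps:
m = -548/845 (m = 548/(-845) = 548*(-1/845) = -548/845 ≈ -0.64852)
z = 1053761/3431840 (z = (1/2848 + 370)/1205 = (1/2848 + 370)*(1/1205) = (1053761/2848)*(1/1205) = 1053761/3431840 ≈ 0.30705)
z - m = 1053761/3431840 - 1*(-548/845) = 1053761/3431840 + 548/845 = 554215273/579980960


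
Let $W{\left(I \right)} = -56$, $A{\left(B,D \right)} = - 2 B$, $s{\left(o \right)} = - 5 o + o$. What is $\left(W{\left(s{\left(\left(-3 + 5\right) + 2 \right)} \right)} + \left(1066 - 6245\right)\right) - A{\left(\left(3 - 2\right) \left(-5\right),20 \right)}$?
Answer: $-5245$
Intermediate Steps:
$s{\left(o \right)} = - 4 o$
$\left(W{\left(s{\left(\left(-3 + 5\right) + 2 \right)} \right)} + \left(1066 - 6245\right)\right) - A{\left(\left(3 - 2\right) \left(-5\right),20 \right)} = \left(-56 + \left(1066 - 6245\right)\right) - - 2 \left(3 - 2\right) \left(-5\right) = \left(-56 + \left(1066 - 6245\right)\right) - - 2 \cdot 1 \left(-5\right) = \left(-56 - 5179\right) - \left(-2\right) \left(-5\right) = -5235 - 10 = -5245$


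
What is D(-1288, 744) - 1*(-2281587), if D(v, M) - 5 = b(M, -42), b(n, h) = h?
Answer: 2281550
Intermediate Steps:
D(v, M) = -37 (D(v, M) = 5 - 42 = -37)
D(-1288, 744) - 1*(-2281587) = -37 - 1*(-2281587) = -37 + 2281587 = 2281550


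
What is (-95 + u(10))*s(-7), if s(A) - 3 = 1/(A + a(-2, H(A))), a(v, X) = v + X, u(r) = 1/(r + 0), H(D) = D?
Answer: -44603/160 ≈ -278.77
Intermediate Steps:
u(r) = 1/r
a(v, X) = X + v
s(A) = 3 + 1/(-2 + 2*A) (s(A) = 3 + 1/(A + (A - 2)) = 3 + 1/(A + (-2 + A)) = 3 + 1/(-2 + 2*A))
(-95 + u(10))*s(-7) = (-95 + 1/10)*((-5 + 6*(-7))/(2*(-1 - 7))) = (-95 + ⅒)*((½)*(-5 - 42)/(-8)) = -949*(-1)*(-47)/(20*8) = -949/10*47/16 = -44603/160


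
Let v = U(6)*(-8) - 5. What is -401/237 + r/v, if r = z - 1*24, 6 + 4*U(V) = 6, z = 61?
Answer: -10774/1185 ≈ -9.0920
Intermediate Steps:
U(V) = 0 (U(V) = -3/2 + (¼)*6 = -3/2 + 3/2 = 0)
r = 37 (r = 61 - 1*24 = 61 - 24 = 37)
v = -5 (v = 0*(-8) - 5 = 0 - 5 = -5)
-401/237 + r/v = -401/237 + 37/(-5) = -401*1/237 + 37*(-⅕) = -401/237 - 37/5 = -10774/1185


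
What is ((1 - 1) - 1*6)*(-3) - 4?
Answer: 14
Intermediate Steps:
((1 - 1) - 1*6)*(-3) - 4 = (0 - 6)*(-3) - 4 = -6*(-3) - 4 = 18 - 4 = 14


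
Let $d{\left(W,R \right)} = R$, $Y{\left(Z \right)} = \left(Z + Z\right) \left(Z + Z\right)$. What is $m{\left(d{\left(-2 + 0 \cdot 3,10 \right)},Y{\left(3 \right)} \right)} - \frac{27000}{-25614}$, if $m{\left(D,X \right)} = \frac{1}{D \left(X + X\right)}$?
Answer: $\frac{1081423}{1024560} \approx 1.0555$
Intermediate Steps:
$Y{\left(Z \right)} = 4 Z^{2}$ ($Y{\left(Z \right)} = 2 Z 2 Z = 4 Z^{2}$)
$m{\left(D,X \right)} = \frac{1}{2 D X}$ ($m{\left(D,X \right)} = \frac{1}{D 2 X} = \frac{1}{2 D X}$)
$m{\left(d{\left(-2 + 0 \cdot 3,10 \right)},Y{\left(3 \right)} \right)} - \frac{27000}{-25614} = \frac{1}{2 \cdot 10 \cdot 4 \cdot 3^{2}} - \frac{27000}{-25614} = \frac{1}{2} \cdot \frac{1}{10} \frac{1}{4 \cdot 9} - - \frac{1500}{1423} = \frac{1}{2} \cdot \frac{1}{10} \cdot \frac{1}{36} + \frac{1500}{1423} = \frac{1}{720} + \frac{1500}{1423} = \frac{1081423}{1024560}$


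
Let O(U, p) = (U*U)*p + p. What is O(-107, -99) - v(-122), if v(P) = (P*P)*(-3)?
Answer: -1088898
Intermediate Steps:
O(U, p) = p + p*U² (O(U, p) = U²*p + p = p*U² + p = p + p*U²)
v(P) = -3*P² (v(P) = P²*(-3) = -3*P²)
O(-107, -99) - v(-122) = -99*(1 + (-107)²) - (-3)*(-122)² = -99*(1 + 11449) - (-3)*14884 = -99*11450 - 1*(-44652) = -1133550 + 44652 = -1088898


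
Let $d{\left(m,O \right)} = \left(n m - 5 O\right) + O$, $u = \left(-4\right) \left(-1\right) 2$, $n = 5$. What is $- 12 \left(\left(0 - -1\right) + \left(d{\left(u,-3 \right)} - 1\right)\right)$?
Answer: $-624$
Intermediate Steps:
$u = 8$ ($u = 4 \cdot 2 = 8$)
$d{\left(m,O \right)} = - 4 O + 5 m$ ($d{\left(m,O \right)} = \left(5 m - 5 O\right) + O = \left(- 5 O + 5 m\right) + O = - 4 O + 5 m$)
$- 12 \left(\left(0 - -1\right) + \left(d{\left(u,-3 \right)} - 1\right)\right) = - 12 \left(\left(0 - -1\right) + \left(\left(\left(-4\right) \left(-3\right) + 5 \cdot 8\right) - 1\right)\right) = - 12 \left(\left(0 + 1\right) + \left(\left(12 + 40\right) - 1\right)\right) = - 12 \left(1 + \left(52 - 1\right)\right) = - 12 \left(1 + 51\right) = \left(-12\right) 52 = -624$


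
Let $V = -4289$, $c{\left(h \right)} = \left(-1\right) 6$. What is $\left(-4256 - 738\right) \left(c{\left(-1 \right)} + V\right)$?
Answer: $21449230$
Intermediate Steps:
$c{\left(h \right)} = -6$
$\left(-4256 - 738\right) \left(c{\left(-1 \right)} + V\right) = \left(-4256 - 738\right) \left(-6 - 4289\right) = \left(-4994\right) \left(-4295\right) = 21449230$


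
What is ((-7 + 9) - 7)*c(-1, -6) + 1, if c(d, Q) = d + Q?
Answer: 36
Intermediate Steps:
c(d, Q) = Q + d
((-7 + 9) - 7)*c(-1, -6) + 1 = ((-7 + 9) - 7)*(-6 - 1) + 1 = (2 - 7)*(-7) + 1 = -5*(-7) + 1 = 35 + 1 = 36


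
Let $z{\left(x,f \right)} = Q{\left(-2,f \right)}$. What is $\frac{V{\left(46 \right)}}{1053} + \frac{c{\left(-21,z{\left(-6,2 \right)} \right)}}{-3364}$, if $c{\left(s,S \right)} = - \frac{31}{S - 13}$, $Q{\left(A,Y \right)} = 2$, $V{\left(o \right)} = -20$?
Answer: $- \frac{772723}{38965212} \approx -0.019831$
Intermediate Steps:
$z{\left(x,f \right)} = 2$
$c{\left(s,S \right)} = - \frac{31}{-13 + S}$
$\frac{V{\left(46 \right)}}{1053} + \frac{c{\left(-21,z{\left(-6,2 \right)} \right)}}{-3364} = - \frac{20}{1053} + \frac{\left(-31\right) \frac{1}{-13 + 2}}{-3364} = \left(-20\right) \frac{1}{1053} + - \frac{31}{-11} \left(- \frac{1}{3364}\right) = - \frac{20}{1053} + \left(-31\right) \left(- \frac{1}{11}\right) \left(- \frac{1}{3364}\right) = - \frac{20}{1053} + \frac{31}{11} \left(- \frac{1}{3364}\right) = - \frac{20}{1053} - \frac{31}{37004} = - \frac{772723}{38965212}$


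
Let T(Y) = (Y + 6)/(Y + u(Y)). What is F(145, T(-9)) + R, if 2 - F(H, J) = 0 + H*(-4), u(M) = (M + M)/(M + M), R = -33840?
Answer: -33258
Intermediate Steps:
u(M) = 1 (u(M) = (2*M)/((2*M)) = (2*M)*(1/(2*M)) = 1)
T(Y) = (6 + Y)/(1 + Y) (T(Y) = (Y + 6)/(Y + 1) = (6 + Y)/(1 + Y))
F(H, J) = 2 + 4*H (F(H, J) = 2 - (0 + H*(-4)) = 2 - (0 - 4*H) = 2 - (-4)*H = 2 + 4*H)
F(145, T(-9)) + R = (2 + 4*145) - 33840 = (2 + 580) - 33840 = 582 - 33840 = -33258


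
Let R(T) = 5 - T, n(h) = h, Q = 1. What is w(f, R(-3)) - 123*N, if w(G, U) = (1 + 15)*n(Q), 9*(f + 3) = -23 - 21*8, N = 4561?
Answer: -560987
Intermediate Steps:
f = -218/9 (f = -3 + (-23 - 21*8)/9 = -3 + (-23 - 168)/9 = -3 + (⅑)*(-191) = -3 - 191/9 = -218/9 ≈ -24.222)
w(G, U) = 16 (w(G, U) = (1 + 15)*1 = 16*1 = 16)
w(f, R(-3)) - 123*N = 16 - 123*4561 = 16 - 1*561003 = 16 - 561003 = -560987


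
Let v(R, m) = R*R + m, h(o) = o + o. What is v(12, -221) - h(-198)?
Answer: 319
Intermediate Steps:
h(o) = 2*o
v(R, m) = m + R² (v(R, m) = R² + m = m + R²)
v(12, -221) - h(-198) = (-221 + 12²) - 2*(-198) = (-221 + 144) - 1*(-396) = -77 + 396 = 319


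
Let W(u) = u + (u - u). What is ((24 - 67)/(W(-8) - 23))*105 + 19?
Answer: 5104/31 ≈ 164.65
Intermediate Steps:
W(u) = u (W(u) = u + 0 = u)
((24 - 67)/(W(-8) - 23))*105 + 19 = ((24 - 67)/(-8 - 23))*105 + 19 = -43/(-31)*105 + 19 = -43*(-1/31)*105 + 19 = (43/31)*105 + 19 = 4515/31 + 19 = 5104/31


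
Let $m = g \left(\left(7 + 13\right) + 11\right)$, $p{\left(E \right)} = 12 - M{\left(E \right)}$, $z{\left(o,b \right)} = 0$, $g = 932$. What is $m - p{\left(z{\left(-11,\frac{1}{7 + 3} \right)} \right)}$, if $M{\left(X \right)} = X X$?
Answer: $28880$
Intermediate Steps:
$M{\left(X \right)} = X^{2}$
$p{\left(E \right)} = 12 - E^{2}$
$m = 28892$ ($m = 932 \left(\left(7 + 13\right) + 11\right) = 932 \left(20 + 11\right) = 932 \cdot 31 = 28892$)
$m - p{\left(z{\left(-11,\frac{1}{7 + 3} \right)} \right)} = 28892 - \left(12 - 0^{2}\right) = 28892 - \left(12 - 0\right) = 28892 - \left(12 + 0\right) = 28892 - 12 = 28880$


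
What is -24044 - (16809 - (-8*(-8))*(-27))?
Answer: -42581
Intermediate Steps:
-24044 - (16809 - (-8*(-8))*(-27)) = -24044 - (16809 - 64*(-27)) = -24044 - (16809 - 1*(-1728)) = -24044 - (16809 + 1728) = -24044 - 1*18537 = -24044 - 18537 = -42581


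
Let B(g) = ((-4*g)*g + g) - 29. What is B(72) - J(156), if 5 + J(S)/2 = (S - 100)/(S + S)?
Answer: -806651/39 ≈ -20683.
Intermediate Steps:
B(g) = -29 + g - 4*g**2 (B(g) = (-4*g**2 + g) - 29 = (g - 4*g**2) - 29 = -29 + g - 4*g**2)
J(S) = -10 + (-100 + S)/S (J(S) = -10 + 2*((S - 100)/(S + S)) = -10 + 2*((-100 + S)/((2*S))) = -10 + 2*((-100 + S)*(1/(2*S))) = -10 + 2*((-100 + S)/(2*S)) = -10 + (-100 + S)/S)
B(72) - J(156) = (-29 + 72 - 4*72**2) - (-9 - 100/156) = (-29 + 72 - 4*5184) - (-9 - 100*1/156) = (-29 + 72 - 20736) - (-9 - 25/39) = -20693 - 1*(-376/39) = -20693 + 376/39 = -806651/39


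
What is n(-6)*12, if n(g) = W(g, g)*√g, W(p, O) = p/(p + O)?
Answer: 6*I*√6 ≈ 14.697*I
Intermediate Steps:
W(p, O) = p/(O + p)
n(g) = √g/2 (n(g) = (g/(g + g))*√g = (g/((2*g)))*√g = (g*(1/(2*g)))*√g = √g/2)
n(-6)*12 = (√(-6)/2)*12 = ((I*√6)/2)*12 = (I*√6/2)*12 = 6*I*√6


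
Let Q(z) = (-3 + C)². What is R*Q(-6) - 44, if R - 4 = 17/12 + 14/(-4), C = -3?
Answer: 25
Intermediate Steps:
Q(z) = 36 (Q(z) = (-3 - 3)² = (-6)² = 36)
R = 23/12 (R = 4 + (17/12 + 14/(-4)) = 4 + (17*(1/12) + 14*(-¼)) = 4 + (17/12 - 7/2) = 4 - 25/12 = 23/12 ≈ 1.9167)
R*Q(-6) - 44 = (23/12)*36 - 44 = 69 - 44 = 25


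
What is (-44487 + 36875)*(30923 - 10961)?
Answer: -151950744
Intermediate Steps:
(-44487 + 36875)*(30923 - 10961) = -7612*19962 = -151950744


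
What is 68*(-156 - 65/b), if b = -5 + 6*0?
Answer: -9724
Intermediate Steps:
b = -5 (b = -5 + 0 = -5)
68*(-156 - 65/b) = 68*(-156 - 65/(-5)) = 68*(-156 - 65*(-⅕)) = 68*(-156 + 13) = 68*(-143) = -9724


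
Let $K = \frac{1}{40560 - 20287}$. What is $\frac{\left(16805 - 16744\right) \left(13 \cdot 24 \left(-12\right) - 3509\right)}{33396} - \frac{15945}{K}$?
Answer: $- \frac{10795357129493}{33396} \approx -3.2325 \cdot 10^{8}$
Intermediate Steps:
$K = \frac{1}{20273} \approx 4.9327 \cdot 10^{-5}$
$\frac{\left(16805 - 16744\right) \left(13 \cdot 24 \left(-12\right) - 3509\right)}{33396} - \frac{15945}{K} = \frac{\left(16805 - 16744\right) \left(13 \cdot 24 \left(-12\right) - 3509\right)}{33396} - 15945 \frac{1}{\frac{1}{20273}} = 61 \left(312 \left(-12\right) - 3509\right) \frac{1}{33396} - 323252985 = 61 \left(-3744 - 3509\right) \frac{1}{33396} - 323252985 = 61 \left(-7253\right) \frac{1}{33396} - 323252985 = \left(-442433\right) \frac{1}{33396} - 323252985 = - \frac{442433}{33396} - 323252985 = - \frac{10795357129493}{33396}$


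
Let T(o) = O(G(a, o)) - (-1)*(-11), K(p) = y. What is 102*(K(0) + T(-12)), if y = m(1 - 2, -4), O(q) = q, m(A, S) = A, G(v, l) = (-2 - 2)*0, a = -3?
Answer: -1224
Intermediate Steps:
G(v, l) = 0 (G(v, l) = -4*0 = 0)
y = -1 (y = 1 - 2 = -1)
K(p) = -1
T(o) = -11 (T(o) = 0 - (-1)*(-11) = 0 - 1*11 = 0 - 11 = -11)
102*(K(0) + T(-12)) = 102*(-1 - 11) = 102*(-12) = -1224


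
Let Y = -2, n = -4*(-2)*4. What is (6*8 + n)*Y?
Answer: -160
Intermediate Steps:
n = 32 (n = 8*4 = 32)
(6*8 + n)*Y = (6*8 + 32)*(-2) = (48 + 32)*(-2) = 80*(-2) = -160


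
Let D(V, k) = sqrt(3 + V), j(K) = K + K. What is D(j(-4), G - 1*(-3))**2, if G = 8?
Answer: -5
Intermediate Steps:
j(K) = 2*K
D(j(-4), G - 1*(-3))**2 = (sqrt(3 + 2*(-4)))**2 = (sqrt(3 - 8))**2 = (sqrt(-5))**2 = (I*sqrt(5))**2 = -5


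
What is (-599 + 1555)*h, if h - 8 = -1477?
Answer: -1404364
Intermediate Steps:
h = -1469 (h = 8 - 1477 = -1469)
(-599 + 1555)*h = (-599 + 1555)*(-1469) = 956*(-1469) = -1404364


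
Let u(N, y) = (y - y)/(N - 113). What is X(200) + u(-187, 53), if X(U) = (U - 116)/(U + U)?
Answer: 21/100 ≈ 0.21000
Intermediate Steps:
X(U) = (-116 + U)/(2*U) (X(U) = (-116 + U)/((2*U)) = (-116 + U)*(1/(2*U)) = (-116 + U)/(2*U))
u(N, y) = 0 (u(N, y) = 0/(-113 + N) = 0)
X(200) + u(-187, 53) = (1/2)*(-116 + 200)/200 + 0 = (1/2)*(1/200)*84 + 0 = 21/100 + 0 = 21/100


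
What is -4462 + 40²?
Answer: -2862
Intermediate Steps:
-4462 + 40² = -4462 + 1600 = -2862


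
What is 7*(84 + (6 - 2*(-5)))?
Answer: 700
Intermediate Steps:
7*(84 + (6 - 2*(-5))) = 7*(84 + (6 + 10)) = 7*(84 + 16) = 7*100 = 700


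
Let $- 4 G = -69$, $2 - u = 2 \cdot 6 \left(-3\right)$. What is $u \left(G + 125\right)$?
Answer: $\frac{10811}{2} \approx 5405.5$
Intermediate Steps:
$u = 38$ ($u = 2 - 2 \cdot 6 \left(-3\right) = 2 - 12 \left(-3\right) = 2 - -36 = 2 + 36 = 38$)
$G = \frac{69}{4}$ ($G = \left(- \frac{1}{4}\right) \left(-69\right) = \frac{69}{4} \approx 17.25$)
$u \left(G + 125\right) = 38 \left(\frac{69}{4} + 125\right) = 38 \cdot \frac{569}{4} = \frac{10811}{2}$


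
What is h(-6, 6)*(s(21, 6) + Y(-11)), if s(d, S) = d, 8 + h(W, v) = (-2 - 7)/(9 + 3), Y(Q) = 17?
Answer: -665/2 ≈ -332.50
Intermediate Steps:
h(W, v) = -35/4 (h(W, v) = -8 + (-2 - 7)/(9 + 3) = -8 - 9/12 = -8 - 9*1/12 = -8 - ¾ = -35/4)
h(-6, 6)*(s(21, 6) + Y(-11)) = -35*(21 + 17)/4 = -35/4*38 = -665/2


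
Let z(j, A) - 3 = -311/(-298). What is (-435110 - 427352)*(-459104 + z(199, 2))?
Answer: 58997483719797/149 ≈ 3.9596e+11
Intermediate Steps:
z(j, A) = 1205/298 (z(j, A) = 3 - 311/(-298) = 3 - 311*(-1/298) = 3 + 311/298 = 1205/298)
(-435110 - 427352)*(-459104 + z(199, 2)) = (-435110 - 427352)*(-459104 + 1205/298) = -862462*(-136811787/298) = 58997483719797/149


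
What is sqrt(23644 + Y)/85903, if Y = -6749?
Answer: sqrt(16895)/85903 ≈ 0.0015131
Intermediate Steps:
sqrt(23644 + Y)/85903 = sqrt(23644 - 6749)/85903 = sqrt(16895)*(1/85903) = sqrt(16895)/85903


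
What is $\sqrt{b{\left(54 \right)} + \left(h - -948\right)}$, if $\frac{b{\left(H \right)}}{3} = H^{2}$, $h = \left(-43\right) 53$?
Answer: $\sqrt{7417} \approx 86.122$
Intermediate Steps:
$h = -2279$
$b{\left(H \right)} = 3 H^{2}$
$\sqrt{b{\left(54 \right)} + \left(h - -948\right)} = \sqrt{3 \cdot 54^{2} - 1331} = \sqrt{3 \cdot 2916 + \left(-2279 + 948\right)} = \sqrt{8748 - 1331} = \sqrt{7417}$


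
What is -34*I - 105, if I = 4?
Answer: -241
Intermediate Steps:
-34*I - 105 = -34*4 - 105 = -136 - 105 = -241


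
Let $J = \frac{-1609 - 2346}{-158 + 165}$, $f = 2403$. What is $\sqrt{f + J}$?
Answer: $\sqrt{1838} \approx 42.872$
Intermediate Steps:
$J = -565$ ($J = - \frac{3955}{7} = \left(-3955\right) \frac{1}{7} = -565$)
$\sqrt{f + J} = \sqrt{2403 - 565} = \sqrt{1838}$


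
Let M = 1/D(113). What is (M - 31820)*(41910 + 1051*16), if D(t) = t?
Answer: -211158670434/113 ≈ -1.8687e+9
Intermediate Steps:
M = 1/113 ≈ 0.0088496
(M - 31820)*(41910 + 1051*16) = (1/113 - 31820)*(41910 + 1051*16) = -3595659*(41910 + 16816)/113 = -3595659/113*58726 = -211158670434/113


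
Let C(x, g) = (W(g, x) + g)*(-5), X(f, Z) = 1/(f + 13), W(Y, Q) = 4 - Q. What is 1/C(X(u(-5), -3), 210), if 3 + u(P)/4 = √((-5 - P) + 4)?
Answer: -9/9625 ≈ -0.00093506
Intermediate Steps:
u(P) = -12 + 4*√(-1 - P) (u(P) = -12 + 4*√((-5 - P) + 4) = -12 + 4*√(-1 - P))
X(f, Z) = 1/(13 + f)
C(x, g) = -20 - 5*g + 5*x (C(x, g) = ((4 - x) + g)*(-5) = (4 + g - x)*(-5) = -20 - 5*g + 5*x)
1/C(X(u(-5), -3), 210) = 1/(-20 - 5*210 + 5/(13 + (-12 + 4*√(-1 - 1*(-5))))) = 1/(-20 - 1050 + 5/(13 + (-12 + 4*√(-1 + 5)))) = 1/(-20 - 1050 + 5/(13 + (-12 + 4*√4))) = 1/(-20 - 1050 + 5/(13 + (-12 + 4*2))) = 1/(-20 - 1050 + 5/(13 + (-12 + 8))) = 1/(-20 - 1050 + 5/(13 - 4)) = 1/(-20 - 1050 + 5/9) = 1/(-9625/9) = -9/9625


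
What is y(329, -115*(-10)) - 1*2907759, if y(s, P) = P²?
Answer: -1585259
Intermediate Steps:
y(329, -115*(-10)) - 1*2907759 = (-115*(-10))² - 1*2907759 = 1150² - 2907759 = 1322500 - 2907759 = -1585259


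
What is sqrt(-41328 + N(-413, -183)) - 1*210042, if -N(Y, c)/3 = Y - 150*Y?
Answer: -210042 + 7*I*sqrt(4611) ≈ -2.1004e+5 + 475.33*I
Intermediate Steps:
N(Y, c) = 447*Y (N(Y, c) = -3*(Y - 150*Y) = -(-447)*Y = 447*Y)
sqrt(-41328 + N(-413, -183)) - 1*210042 = sqrt(-41328 + 447*(-413)) - 1*210042 = sqrt(-41328 - 184611) - 210042 = sqrt(-225939) - 210042 = 7*I*sqrt(4611) - 210042 = -210042 + 7*I*sqrt(4611)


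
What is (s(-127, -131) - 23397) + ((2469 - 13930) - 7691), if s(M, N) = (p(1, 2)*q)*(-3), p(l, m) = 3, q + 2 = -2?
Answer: -42513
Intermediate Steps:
q = -4 (q = -2 - 2 = -4)
s(M, N) = 36 (s(M, N) = (3*(-4))*(-3) = -12*(-3) = 36)
(s(-127, -131) - 23397) + ((2469 - 13930) - 7691) = (36 - 23397) + ((2469 - 13930) - 7691) = -23361 + (-11461 - 7691) = -23361 - 19152 = -42513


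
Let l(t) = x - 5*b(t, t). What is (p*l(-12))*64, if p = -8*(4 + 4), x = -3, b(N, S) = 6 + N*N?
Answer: 3084288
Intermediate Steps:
b(N, S) = 6 + N²
l(t) = -33 - 5*t² (l(t) = -3 - 5*(6 + t²) = -3 + (-30 - 5*t²) = -33 - 5*t²)
p = -64 (p = -8*8 = -64)
(p*l(-12))*64 = -64*(-33 - 5*(-12)²)*64 = -64*(-33 - 5*144)*64 = -64*(-33 - 720)*64 = -64*(-753)*64 = 48192*64 = 3084288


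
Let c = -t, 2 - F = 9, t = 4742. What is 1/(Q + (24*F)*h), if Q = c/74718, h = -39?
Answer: 37359/244773797 ≈ 0.00015263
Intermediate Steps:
F = -7 (F = 2 - 1*9 = 2 - 9 = -7)
c = -4742 (c = -1*4742 = -4742)
Q = -2371/37359 (Q = -4742/74718 = -4742*1/74718 = -2371/37359 ≈ -0.063465)
1/(Q + (24*F)*h) = 1/(-2371/37359 + (24*(-7))*(-39)) = 1/(-2371/37359 - 168*(-39)) = 1/(-2371/37359 + 6552) = 1/(244773797/37359) = 37359/244773797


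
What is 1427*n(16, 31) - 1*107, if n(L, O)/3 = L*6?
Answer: 410869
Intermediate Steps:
n(L, O) = 18*L (n(L, O) = 3*(L*6) = 3*(6*L) = 18*L)
1427*n(16, 31) - 1*107 = 1427*(18*16) - 1*107 = 1427*288 - 107 = 410976 - 107 = 410869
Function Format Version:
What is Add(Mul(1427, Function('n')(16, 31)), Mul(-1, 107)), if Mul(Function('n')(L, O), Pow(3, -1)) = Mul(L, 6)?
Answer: 410869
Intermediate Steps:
Function('n')(L, O) = Mul(18, L) (Function('n')(L, O) = Mul(3, Mul(L, 6)) = Mul(3, Mul(6, L)) = Mul(18, L))
Add(Mul(1427, Function('n')(16, 31)), Mul(-1, 107)) = Add(Mul(1427, Mul(18, 16)), Mul(-1, 107)) = Add(Mul(1427, 288), -107) = Add(410976, -107) = 410869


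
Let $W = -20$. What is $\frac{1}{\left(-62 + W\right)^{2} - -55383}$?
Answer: $\frac{1}{62107} \approx 1.6101 \cdot 10^{-5}$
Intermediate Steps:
$\frac{1}{\left(-62 + W\right)^{2} - -55383} = \frac{1}{\left(-62 - 20\right)^{2} - -55383} = \frac{1}{\left(-82\right)^{2} + 55383} = \frac{1}{6724 + 55383} = \frac{1}{62107}$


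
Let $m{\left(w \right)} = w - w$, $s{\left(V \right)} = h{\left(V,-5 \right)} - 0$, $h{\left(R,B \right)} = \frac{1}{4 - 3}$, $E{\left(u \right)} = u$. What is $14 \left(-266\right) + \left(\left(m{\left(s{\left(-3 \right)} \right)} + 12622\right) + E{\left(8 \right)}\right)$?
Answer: $8906$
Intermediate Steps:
$h{\left(R,B \right)} = 1$ ($h{\left(R,B \right)} = 1^{-1} = 1$)
$s{\left(V \right)} = 1$ ($s{\left(V \right)} = 1 - 0 = 1 + 0 = 1$)
$m{\left(w \right)} = 0$
$14 \left(-266\right) + \left(\left(m{\left(s{\left(-3 \right)} \right)} + 12622\right) + E{\left(8 \right)}\right) = 14 \left(-266\right) + \left(\left(0 + 12622\right) + 8\right) = -3724 + \left(12622 + 8\right) = -3724 + 12630 = 8906$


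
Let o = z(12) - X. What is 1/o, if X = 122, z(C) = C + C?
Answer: -1/98 ≈ -0.010204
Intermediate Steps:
z(C) = 2*C
o = -98 (o = 2*12 - 1*122 = 24 - 122 = -98)
1/o = 1/(-98) = -1/98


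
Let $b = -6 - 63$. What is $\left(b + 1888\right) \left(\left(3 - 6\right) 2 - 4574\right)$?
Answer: $-8331020$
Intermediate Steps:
$b = -69$ ($b = -6 - 63 = -69$)
$\left(b + 1888\right) \left(\left(3 - 6\right) 2 - 4574\right) = \left(-69 + 1888\right) \left(\left(3 - 6\right) 2 - 4574\right) = 1819 \left(\left(-3\right) 2 - 4574\right) = 1819 \left(-6 - 4574\right) = 1819 \left(-4580\right) = -8331020$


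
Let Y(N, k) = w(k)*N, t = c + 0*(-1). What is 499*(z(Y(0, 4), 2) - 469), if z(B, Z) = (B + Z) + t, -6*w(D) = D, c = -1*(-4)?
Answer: -231037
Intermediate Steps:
c = 4
w(D) = -D/6
t = 4 (t = 4 + 0*(-1) = 4 + 0 = 4)
Y(N, k) = -N*k/6 (Y(N, k) = (-k/6)*N = -N*k/6)
z(B, Z) = 4 + B + Z (z(B, Z) = (B + Z) + 4 = 4 + B + Z)
499*(z(Y(0, 4), 2) - 469) = 499*((4 - 1/6*0*4 + 2) - 469) = 499*((4 + 0 + 2) - 469) = 499*(6 - 469) = 499*(-463) = -231037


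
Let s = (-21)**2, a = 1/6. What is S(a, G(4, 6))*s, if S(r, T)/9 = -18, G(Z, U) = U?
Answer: -71442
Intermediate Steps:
a = 1/6 ≈ 0.16667
S(r, T) = -162 (S(r, T) = 9*(-18) = -162)
s = 441
S(a, G(4, 6))*s = -162*441 = -71442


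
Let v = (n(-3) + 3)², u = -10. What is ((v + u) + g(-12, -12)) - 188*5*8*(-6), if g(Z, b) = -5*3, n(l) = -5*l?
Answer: 45419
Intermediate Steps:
v = 324 (v = (-5*(-3) + 3)² = (15 + 3)² = 18² = 324)
g(Z, b) = -15
((v + u) + g(-12, -12)) - 188*5*8*(-6) = ((324 - 10) - 15) - 188*5*8*(-6) = (314 - 15) - 7520*(-6) = 299 - 188*(-240) = 299 + 45120 = 45419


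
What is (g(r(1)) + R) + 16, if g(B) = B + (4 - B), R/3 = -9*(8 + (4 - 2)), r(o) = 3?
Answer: -250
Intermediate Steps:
R = -270 (R = 3*(-9*(8 + (4 - 2))) = 3*(-9*(8 + 2)) = 3*(-9*10) = 3*(-90) = -270)
g(B) = 4
(g(r(1)) + R) + 16 = (4 - 270) + 16 = -266 + 16 = -250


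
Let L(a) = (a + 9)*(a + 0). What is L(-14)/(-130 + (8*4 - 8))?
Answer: -35/53 ≈ -0.66038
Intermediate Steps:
L(a) = a*(9 + a) (L(a) = (9 + a)*a = a*(9 + a))
L(-14)/(-130 + (8*4 - 8)) = (-14*(9 - 14))/(-130 + (8*4 - 8)) = (-14*(-5))/(-130 + (32 - 8)) = 70/(-130 + 24) = 70/(-106) = 70*(-1/106) = -35/53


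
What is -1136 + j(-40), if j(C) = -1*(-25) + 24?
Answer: -1087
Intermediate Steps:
j(C) = 49 (j(C) = 25 + 24 = 49)
-1136 + j(-40) = -1136 + 49 = -1087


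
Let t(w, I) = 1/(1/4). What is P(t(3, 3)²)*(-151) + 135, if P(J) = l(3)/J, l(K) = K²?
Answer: 801/16 ≈ 50.063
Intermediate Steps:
t(w, I) = 4 (t(w, I) = 1/(¼) = 4)
P(J) = 9/J (P(J) = 3²/J = 9/J)
P(t(3, 3)²)*(-151) + 135 = (9/(4²))*(-151) + 135 = (9/16)*(-151) + 135 = -1359/16 + 135 = 801/16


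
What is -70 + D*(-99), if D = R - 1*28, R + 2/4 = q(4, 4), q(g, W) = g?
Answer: 4711/2 ≈ 2355.5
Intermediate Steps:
R = 7/2 (R = -½ + 4 = 7/2 ≈ 3.5000)
D = -49/2 (D = 7/2 - 1*28 = 7/2 - 28 = -49/2 ≈ -24.500)
-70 + D*(-99) = -70 - 49/2*(-99) = -70 + 4851/2 = 4711/2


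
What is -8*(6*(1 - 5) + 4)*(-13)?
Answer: -2080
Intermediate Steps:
-8*(6*(1 - 5) + 4)*(-13) = -8*(6*(-4) + 4)*(-13) = -8*(-24 + 4)*(-13) = -8*(-20)*(-13) = 160*(-13) = -2080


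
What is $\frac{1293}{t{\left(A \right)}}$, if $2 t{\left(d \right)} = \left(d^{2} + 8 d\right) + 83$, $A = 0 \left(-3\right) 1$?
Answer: $\frac{2586}{83} \approx 31.157$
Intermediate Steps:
$A = 0$ ($A = 0 \cdot 1 = 0$)
$t{\left(d \right)} = \frac{83}{2} + \frac{d^{2}}{2} + 4 d$ ($t{\left(d \right)} = \frac{\left(d^{2} + 8 d\right) + 83}{2} = \frac{83 + d^{2} + 8 d}{2} = \frac{83}{2} + \frac{d^{2}}{2} + 4 d$)
$\frac{1293}{t{\left(A \right)}} = \frac{1293}{\frac{83}{2} + \frac{0^{2}}{2} + 4 \cdot 0} = \frac{1293}{\frac{83}{2} + \frac{1}{2} \cdot 0 + 0} = \frac{1293}{\frac{83}{2} + 0 + 0} = \frac{1293}{\frac{83}{2}} = 1293 \cdot \frac{2}{83} = \frac{2586}{83}$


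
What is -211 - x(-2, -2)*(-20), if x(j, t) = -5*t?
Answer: -11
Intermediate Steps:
-211 - x(-2, -2)*(-20) = -211 - (-5*(-2))*(-20) = -211 - 10*(-20) = -211 - 1*(-200) = -211 + 200 = -11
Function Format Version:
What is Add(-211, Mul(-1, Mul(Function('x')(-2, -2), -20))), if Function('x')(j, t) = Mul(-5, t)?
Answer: -11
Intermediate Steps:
Add(-211, Mul(-1, Mul(Function('x')(-2, -2), -20))) = Add(-211, Mul(-1, Mul(Mul(-5, -2), -20))) = Add(-211, Mul(-1, Mul(10, -20))) = Add(-211, Mul(-1, -200)) = Add(-211, 200) = -11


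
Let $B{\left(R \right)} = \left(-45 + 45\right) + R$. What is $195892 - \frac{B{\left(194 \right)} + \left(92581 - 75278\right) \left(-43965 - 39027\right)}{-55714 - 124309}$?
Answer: $\frac{33829055134}{180023} \approx 1.8792 \cdot 10^{5}$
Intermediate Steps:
$B{\left(R \right)} = R$ ($B{\left(R \right)} = 0 + R = R$)
$195892 - \frac{B{\left(194 \right)} + \left(92581 - 75278\right) \left(-43965 - 39027\right)}{-55714 - 124309} = 195892 - \frac{194 + \left(92581 - 75278\right) \left(-43965 - 39027\right)}{-55714 - 124309} = 195892 - \frac{194 + 17303 \left(-82992\right)}{-180023} = 195892 - \left(194 - 1436010576\right) \left(- \frac{1}{180023}\right) = 195892 - \left(-1436010382\right) \left(- \frac{1}{180023}\right) = 195892 - \frac{1436010382}{180023} = \frac{33829055134}{180023}$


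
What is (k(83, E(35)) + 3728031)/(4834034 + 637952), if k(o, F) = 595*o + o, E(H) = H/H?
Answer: 3777499/5471986 ≈ 0.69033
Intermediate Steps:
E(H) = 1
k(o, F) = 596*o
(k(83, E(35)) + 3728031)/(4834034 + 637952) = (596*83 + 3728031)/(4834034 + 637952) = (49468 + 3728031)/5471986 = 3777499*(1/5471986) = 3777499/5471986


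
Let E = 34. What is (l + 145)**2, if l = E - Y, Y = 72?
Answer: 11449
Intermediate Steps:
l = -38 (l = 34 - 1*72 = 34 - 72 = -38)
(l + 145)**2 = (-38 + 145)**2 = 107**2 = 11449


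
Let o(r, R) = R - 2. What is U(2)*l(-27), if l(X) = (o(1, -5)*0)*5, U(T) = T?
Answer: 0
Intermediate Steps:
o(r, R) = -2 + R
l(X) = 0 (l(X) = ((-2 - 5)*0)*5 = -7*0*5 = 0*5 = 0)
U(2)*l(-27) = 2*0 = 0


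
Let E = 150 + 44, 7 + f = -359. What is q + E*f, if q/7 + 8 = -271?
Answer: -72957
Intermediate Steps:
q = -1953 (q = -56 + 7*(-271) = -56 - 1897 = -1953)
f = -366 (f = -7 - 359 = -366)
E = 194
q + E*f = -1953 + 194*(-366) = -1953 - 71004 = -72957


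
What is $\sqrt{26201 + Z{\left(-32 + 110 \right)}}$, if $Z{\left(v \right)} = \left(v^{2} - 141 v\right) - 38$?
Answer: $3 \sqrt{2361} \approx 145.77$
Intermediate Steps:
$Z{\left(v \right)} = -38 + v^{2} - 141 v$
$\sqrt{26201 + Z{\left(-32 + 110 \right)}} = \sqrt{26201 - \left(38 - \left(-32 + 110\right)^{2} + 141 \left(-32 + 110\right)\right)} = \sqrt{26201 - \left(11036 - 6084\right)} = \sqrt{26201 - 4952} = \sqrt{21249} = 3 \sqrt{2361}$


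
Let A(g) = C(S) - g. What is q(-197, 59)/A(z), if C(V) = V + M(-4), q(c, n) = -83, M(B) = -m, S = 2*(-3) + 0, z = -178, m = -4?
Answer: -83/176 ≈ -0.47159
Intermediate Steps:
S = -6 (S = -6 + 0 = -6)
M(B) = 4 (M(B) = -1*(-4) = 4)
C(V) = 4 + V (C(V) = V + 4 = 4 + V)
A(g) = -2 - g (A(g) = (4 - 6) - g = -2 - g)
q(-197, 59)/A(z) = -83/(-2 - 1*(-178)) = -83/(-2 + 178) = -83/176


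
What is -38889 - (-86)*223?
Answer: -19711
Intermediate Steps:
-38889 - (-86)*223 = -38889 - 1*(-19178) = -38889 + 19178 = -19711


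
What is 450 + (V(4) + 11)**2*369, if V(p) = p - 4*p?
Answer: 819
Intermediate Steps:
V(p) = -3*p
450 + (V(4) + 11)**2*369 = 450 + (-3*4 + 11)**2*369 = 450 + (-12 + 11)**2*369 = 450 + (-1)**2*369 = 450 + 1*369 = 450 + 369 = 819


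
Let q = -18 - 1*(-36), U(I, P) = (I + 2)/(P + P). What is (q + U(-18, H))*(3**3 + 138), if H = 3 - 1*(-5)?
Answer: 2805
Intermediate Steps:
H = 8 (H = 3 + 5 = 8)
U(I, P) = (2 + I)/(2*P) (U(I, P) = (2 + I)/((2*P)) = (2 + I)*(1/(2*P)) = (2 + I)/(2*P))
q = 18 (q = -18 + 36 = 18)
(q + U(-18, H))*(3**3 + 138) = (18 + (1/2)*(2 - 18)/8)*(3**3 + 138) = (18 + (1/2)*(1/8)*(-16))*(27 + 138) = (18 - 1)*165 = 17*165 = 2805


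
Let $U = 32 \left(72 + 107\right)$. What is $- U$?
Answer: $-5728$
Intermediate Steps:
$U = 5728$ ($U = 32 \cdot 179 = 5728$)
$- U = \left(-1\right) 5728 = -5728$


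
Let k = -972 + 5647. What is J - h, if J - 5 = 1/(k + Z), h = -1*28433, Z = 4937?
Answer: 273346057/9612 ≈ 28438.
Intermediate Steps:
h = -28433
k = 4675
J = 48061/9612 (J = 5 + 1/(4675 + 4937) = 5 + 1/9612 = 48061/9612 ≈ 5.0001)
J - h = 48061/9612 - 1*(-28433) = 48061/9612 + 28433 = 273346057/9612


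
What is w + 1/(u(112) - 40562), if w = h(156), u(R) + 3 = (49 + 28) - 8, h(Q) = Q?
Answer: 6317375/40496 ≈ 156.00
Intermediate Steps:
u(R) = 66 (u(R) = -3 + ((49 + 28) - 8) = -3 + (77 - 8) = -3 + 69 = 66)
w = 156
w + 1/(u(112) - 40562) = 156 + 1/(66 - 40562) = 156 + 1/(-40496) = 156 - 1/40496 = 6317375/40496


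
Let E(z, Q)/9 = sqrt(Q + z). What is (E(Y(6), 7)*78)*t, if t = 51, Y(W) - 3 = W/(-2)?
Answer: 35802*sqrt(7) ≈ 94723.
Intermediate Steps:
Y(W) = 3 - W/2 (Y(W) = 3 + W/(-2) = 3 + W*(-1/2) = 3 - W/2)
E(z, Q) = 9*sqrt(Q + z)
(E(Y(6), 7)*78)*t = ((9*sqrt(7 + (3 - 1/2*6)))*78)*51 = ((9*sqrt(7 + (3 - 3)))*78)*51 = ((9*sqrt(7 + 0))*78)*51 = ((9*sqrt(7))*78)*51 = (702*sqrt(7))*51 = 35802*sqrt(7)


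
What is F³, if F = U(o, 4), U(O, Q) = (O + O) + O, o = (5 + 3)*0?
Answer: 0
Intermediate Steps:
o = 0 (o = 8*0 = 0)
U(O, Q) = 3*O (U(O, Q) = 2*O + O = 3*O)
F = 0 (F = 3*0 = 0)
F³ = 0³ = 0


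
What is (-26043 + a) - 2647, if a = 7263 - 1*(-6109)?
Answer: -15318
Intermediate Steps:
a = 13372 (a = 7263 + 6109 = 13372)
(-26043 + a) - 2647 = (-26043 + 13372) - 2647 = -12671 - 2647 = -15318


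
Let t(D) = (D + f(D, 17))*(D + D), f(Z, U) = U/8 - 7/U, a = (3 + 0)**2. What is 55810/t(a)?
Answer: 3795080/13113 ≈ 289.41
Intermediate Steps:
a = 9 (a = 3**2 = 9)
f(Z, U) = -7/U + U/8 (f(Z, U) = U*(1/8) - 7/U = U/8 - 7/U = -7/U + U/8)
t(D) = 2*D*(233/136 + D) (t(D) = (D + (-7/17 + (1/8)*17))*(D + D) = (D + (-7*1/17 + 17/8))*(2*D) = (D + (-7/17 + 17/8))*(2*D) = (D + 233/136)*(2*D) = (233/136 + D)*(2*D) = 2*D*(233/136 + D))
55810/t(a) = 55810/(((1/68)*9*(233 + 136*9))) = 55810/(((1/68)*9*(233 + 1224))) = 55810/(((1/68)*9*1457)) = 55810/(13113/68) = 55810*(68/13113) = 3795080/13113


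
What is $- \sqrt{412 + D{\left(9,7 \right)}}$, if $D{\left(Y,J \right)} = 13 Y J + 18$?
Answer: $- \sqrt{1249} \approx -35.341$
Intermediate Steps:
$D{\left(Y,J \right)} = 18 + 13 J Y$ ($D{\left(Y,J \right)} = 13 J Y + 18 = 18 + 13 J Y$)
$- \sqrt{412 + D{\left(9,7 \right)}} = - \sqrt{412 + \left(18 + 13 \cdot 7 \cdot 9\right)} = - \sqrt{412 + \left(18 + 819\right)} = - \sqrt{412 + 837} = - \sqrt{1249}$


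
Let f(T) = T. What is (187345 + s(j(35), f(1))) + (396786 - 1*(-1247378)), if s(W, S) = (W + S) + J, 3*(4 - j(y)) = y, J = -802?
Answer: 5492101/3 ≈ 1.8307e+6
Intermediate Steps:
j(y) = 4 - y/3
s(W, S) = -802 + S + W (s(W, S) = (W + S) - 802 = (S + W) - 802 = -802 + S + W)
(187345 + s(j(35), f(1))) + (396786 - 1*(-1247378)) = (187345 + (-802 + 1 + (4 - 1/3*35))) + (396786 - 1*(-1247378)) = (187345 + (-802 + 1 + (4 - 35/3))) + (396786 + 1247378) = (187345 + (-802 + 1 - 23/3)) + 1644164 = (187345 - 2426/3) + 1644164 = 559609/3 + 1644164 = 5492101/3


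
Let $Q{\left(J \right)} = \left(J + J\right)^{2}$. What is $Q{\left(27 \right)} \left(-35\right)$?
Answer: $-102060$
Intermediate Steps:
$Q{\left(J \right)} = 4 J^{2}$ ($Q{\left(J \right)} = \left(2 J\right)^{2} = 4 J^{2}$)
$Q{\left(27 \right)} \left(-35\right) = 4 \cdot 27^{2} \left(-35\right) = 4 \cdot 729 \left(-35\right) = 2916 \left(-35\right) = -102060$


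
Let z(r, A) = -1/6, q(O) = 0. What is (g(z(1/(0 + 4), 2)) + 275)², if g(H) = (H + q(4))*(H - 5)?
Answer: 98624761/1296 ≈ 76099.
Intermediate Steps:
z(r, A) = -⅙ (z(r, A) = -1*⅙ = -⅙)
g(H) = H*(-5 + H) (g(H) = (H + 0)*(H - 5) = H*(-5 + H))
(g(z(1/(0 + 4), 2)) + 275)² = (-(-5 - ⅙)/6 + 275)² = (-⅙*(-31/6) + 275)² = (31/36 + 275)² = (9931/36)² = 98624761/1296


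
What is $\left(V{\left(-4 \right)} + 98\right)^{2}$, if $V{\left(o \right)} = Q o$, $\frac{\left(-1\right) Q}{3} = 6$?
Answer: $28900$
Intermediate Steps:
$Q = -18$ ($Q = \left(-3\right) 6 = -18$)
$V{\left(o \right)} = - 18 o$
$\left(V{\left(-4 \right)} + 98\right)^{2} = \left(\left(-18\right) \left(-4\right) + 98\right)^{2} = \left(72 + 98\right)^{2} = 170^{2} = 28900$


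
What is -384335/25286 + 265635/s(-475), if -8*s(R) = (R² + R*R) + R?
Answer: -45396676501/2279659330 ≈ -19.914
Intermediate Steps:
s(R) = -R²/4 - R/8 (s(R) = -((R² + R*R) + R)/8 = -((R² + R²) + R)/8 = -(2*R² + R)/8 = -(R + 2*R²)/8 = -R²/4 - R/8)
-384335/25286 + 265635/s(-475) = -384335/25286 + 265635/((-⅛*(-475)*(1 + 2*(-475)))) = -384335*1/25286 + 265635/((-⅛*(-475)*(1 - 950))) = -384335/25286 + 265635/((-⅛*(-475)*(-949))) = -384335/25286 + 265635/(-450775/8) = -384335/25286 + 265635*(-8/450775) = -384335/25286 - 425016/90155 = -45396676501/2279659330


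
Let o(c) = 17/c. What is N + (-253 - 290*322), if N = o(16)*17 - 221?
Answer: -1501375/16 ≈ -93836.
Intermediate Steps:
N = -3247/16 (N = (17/16)*17 - 221 = 289/16 - 221 = -3247/16 ≈ -202.94)
N + (-253 - 290*322) = -3247/16 + (-253 - 290*322) = -3247/16 + (-253 - 93380) = -3247/16 - 93633 = -1501375/16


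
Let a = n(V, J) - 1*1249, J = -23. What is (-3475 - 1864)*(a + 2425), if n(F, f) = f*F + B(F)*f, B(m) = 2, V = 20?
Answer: -3577130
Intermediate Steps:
n(F, f) = 2*f + F*f (n(F, f) = f*F + 2*f = F*f + 2*f = 2*f + F*f)
a = -1755 (a = -23*(2 + 20) - 1*1249 = -23*22 - 1249 = -506 - 1249 = -1755)
(-3475 - 1864)*(a + 2425) = (-3475 - 1864)*(-1755 + 2425) = -5339*670 = -3577130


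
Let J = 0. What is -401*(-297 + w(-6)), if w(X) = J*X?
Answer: 119097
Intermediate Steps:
w(X) = 0 (w(X) = 0*X = 0)
-401*(-297 + w(-6)) = -401*(-297 + 0) = -401*(-297) = 119097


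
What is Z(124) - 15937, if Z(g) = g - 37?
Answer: -15850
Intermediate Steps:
Z(g) = -37 + g
Z(124) - 15937 = (-37 + 124) - 15937 = 87 - 15937 = -15850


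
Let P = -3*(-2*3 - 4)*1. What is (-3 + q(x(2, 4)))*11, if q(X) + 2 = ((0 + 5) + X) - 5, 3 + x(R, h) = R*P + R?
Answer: 594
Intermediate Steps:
P = 30 (P = -3*(-6 - 4)*1 = -3*(-10)*1 = 30*1 = 30)
x(R, h) = -3 + 31*R (x(R, h) = -3 + (R*30 + R) = -3 + (30*R + R) = -3 + 31*R)
q(X) = -2 + X (q(X) = -2 + (((0 + 5) + X) - 5) = -2 + ((5 + X) - 5) = -2 + X)
(-3 + q(x(2, 4)))*11 = (-3 + (-2 + (-3 + 31*2)))*11 = (-3 + (-2 + (-3 + 62)))*11 = (-3 + (-2 + 59))*11 = (-3 + 57)*11 = 54*11 = 594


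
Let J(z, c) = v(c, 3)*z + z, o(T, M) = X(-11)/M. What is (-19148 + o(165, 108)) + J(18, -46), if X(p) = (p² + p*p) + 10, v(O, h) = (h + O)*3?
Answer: -64349/3 ≈ -21450.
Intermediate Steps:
v(O, h) = 3*O + 3*h (v(O, h) = (O + h)*3 = 3*O + 3*h)
X(p) = 10 + 2*p² (X(p) = (p² + p²) + 10 = 2*p² + 10 = 10 + 2*p²)
o(T, M) = 252/M (o(T, M) = (10 + 2*(-11)²)/M = (10 + 2*121)/M = (10 + 242)/M = 252/M)
J(z, c) = z + z*(9 + 3*c) (J(z, c) = (3*c + 3*3)*z + z = (3*c + 9)*z + z = (9 + 3*c)*z + z = z*(9 + 3*c) + z = z + z*(9 + 3*c))
(-19148 + o(165, 108)) + J(18, -46) = (-19148 + 252/108) + 18*(10 + 3*(-46)) = (-19148 + 252*(1/108)) + 18*(10 - 138) = (-19148 + 7/3) + 18*(-128) = -57437/3 - 2304 = -64349/3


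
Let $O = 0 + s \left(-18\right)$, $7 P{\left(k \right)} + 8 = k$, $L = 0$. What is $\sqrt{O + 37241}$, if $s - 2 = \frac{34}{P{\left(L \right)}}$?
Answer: $\frac{\sqrt{150962}}{2} \approx 194.27$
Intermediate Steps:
$P{\left(k \right)} = - \frac{8}{7} + \frac{k}{7}$
$s = - \frac{111}{4}$ ($s = 2 + \frac{34}{- \frac{8}{7} + \frac{1}{7} \cdot 0} = 2 + \frac{34}{- \frac{8}{7} + 0} = 2 + \frac{34}{- \frac{8}{7}} = 2 + 34 \left(- \frac{7}{8}\right) = 2 - \frac{119}{4} = - \frac{111}{4} \approx -27.75$)
$O = \frac{999}{2}$ ($O = 0 - - \frac{999}{2} = 0 + \frac{999}{2} = \frac{999}{2} \approx 499.5$)
$\sqrt{O + 37241} = \sqrt{\frac{999}{2} + 37241} = \sqrt{\frac{75481}{2}} = \frac{\sqrt{150962}}{2}$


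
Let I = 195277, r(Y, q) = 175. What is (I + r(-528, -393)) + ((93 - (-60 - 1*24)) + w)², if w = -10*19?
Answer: 195621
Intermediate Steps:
w = -190
(I + r(-528, -393)) + ((93 - (-60 - 1*24)) + w)² = (195277 + 175) + ((93 - (-60 - 1*24)) - 190)² = 195452 + ((93 - (-60 - 24)) - 190)² = 195452 + ((93 - 1*(-84)) - 190)² = 195452 + ((93 + 84) - 190)² = 195452 + (177 - 190)² = 195452 + (-13)² = 195452 + 169 = 195621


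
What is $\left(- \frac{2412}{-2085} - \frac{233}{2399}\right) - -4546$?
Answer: $\frac{7581335391}{1667305} \approx 4547.1$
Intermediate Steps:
$\left(- \frac{2412}{-2085} - \frac{233}{2399}\right) - -4546 = \left(\left(-2412\right) \left(- \frac{1}{2085}\right) - \frac{233}{2399}\right) + 4546 = \left(\frac{804}{695} - \frac{233}{2399}\right) + 4546 = \frac{1766861}{1667305} + 4546 = \frac{7581335391}{1667305}$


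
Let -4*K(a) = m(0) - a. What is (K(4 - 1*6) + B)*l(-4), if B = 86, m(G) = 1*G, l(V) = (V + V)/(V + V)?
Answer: 171/2 ≈ 85.500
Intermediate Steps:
l(V) = 1 (l(V) = (2*V)/((2*V)) = (2*V)*(1/(2*V)) = 1)
m(G) = G
K(a) = a/4 (K(a) = -(0 - a)/4 = -(-1)*a/4 = a/4)
(K(4 - 1*6) + B)*l(-4) = ((4 - 1*6)/4 + 86)*1 = ((4 - 6)/4 + 86)*1 = ((¼)*(-2) + 86)*1 = (-½ + 86)*1 = (171/2)*1 = 171/2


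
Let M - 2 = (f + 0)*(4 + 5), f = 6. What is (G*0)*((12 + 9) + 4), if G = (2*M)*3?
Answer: 0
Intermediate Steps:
M = 56 (M = 2 + (6 + 0)*(4 + 5) = 2 + 6*9 = 2 + 54 = 56)
G = 336 (G = (2*56)*3 = 112*3 = 336)
(G*0)*((12 + 9) + 4) = (336*0)*((12 + 9) + 4) = 0*(21 + 4) = 0*25 = 0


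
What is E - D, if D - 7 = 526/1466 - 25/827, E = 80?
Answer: 44052767/606191 ≈ 72.671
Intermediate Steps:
D = 4442513/606191 (D = 7 + (526/1466 - 25/827) = 7 + (526*(1/1466) - 25*1/827) = 7 + (263/733 - 25/827) = 7 + 199176/606191 = 4442513/606191 ≈ 7.3286)
E - D = 80 - 1*4442513/606191 = 80 - 4442513/606191 = 44052767/606191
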